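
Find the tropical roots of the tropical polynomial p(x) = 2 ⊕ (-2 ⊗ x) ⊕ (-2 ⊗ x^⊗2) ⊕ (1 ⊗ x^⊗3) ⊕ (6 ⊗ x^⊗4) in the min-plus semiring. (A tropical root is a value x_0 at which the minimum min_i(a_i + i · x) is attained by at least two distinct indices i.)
Roots: {-5, -3, 0, 4}

Each tropical root is a break point of the lower envelope of the lines y = a_i + i · x (there are 5 lines, with slopes 0, 1, ..., 4). Only the lines that attain the minimum somewhere contribute to roots; other lines are dominated. Here the surviving (envelope) indices are i = 4, i = 3, i = 2, i = 1, i = 0.
Intersections between consecutive envelope lines give the roots: for adjacent envelope indices i < j the intersection is x = (a_i − a_j) / (j − i). Reading off the sorted break points: {-5, -3, 0, 4}.
Verification: at each break x_0, at least two indices attain the minimum of min_i(a_i + i · x_0).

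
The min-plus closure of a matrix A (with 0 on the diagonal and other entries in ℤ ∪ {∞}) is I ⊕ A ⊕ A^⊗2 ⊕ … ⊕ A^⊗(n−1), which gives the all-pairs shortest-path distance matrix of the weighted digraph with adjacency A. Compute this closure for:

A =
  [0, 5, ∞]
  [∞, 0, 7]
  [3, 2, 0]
Closure =
  [0, 5, 12]
  [10, 0, 7]
  [3, 2, 0]

This is the Floyd-Warshall all-pairs shortest-path computation. For each intermediate vertex k = 0, 1, …, 2, update dist[i][j] ← min(dist[i][j], dist[i][k] + dist[k][j]). The final matrix gives, for each (i, j), the minimum total weight of any directed path from i to j (possibly empty when i = j).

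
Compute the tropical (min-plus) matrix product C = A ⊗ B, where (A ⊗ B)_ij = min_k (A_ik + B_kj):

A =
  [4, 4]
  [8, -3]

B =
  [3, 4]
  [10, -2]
A ⊗ B =
  [7, 2]
  [7, -5]

Apply the min-plus product entry-by-entry:
  C[0][0] = min over k of (A[0][0] + B[0][0] = 4 + 3 = 7, A[0][1] + B[1][0] = 4 + 10 = 14) = 7 (attained at k = 0)
  C[0][1] = min over k of (A[0][0] + B[0][1] = 4 + 4 = 8, A[0][1] + B[1][1] = 4 + -2 = 2) = 2 (attained at k = 1)
  C[1][0] = min over k of (A[1][0] + B[0][0] = 8 + 3 = 11, A[1][1] + B[1][0] = -3 + 10 = 7) = 7 (attained at k = 1)
  C[1][1] = min over k of (A[1][0] + B[0][1] = 8 + 4 = 12, A[1][1] + B[1][1] = -3 + -2 = -5) = -5 (attained at k = 1)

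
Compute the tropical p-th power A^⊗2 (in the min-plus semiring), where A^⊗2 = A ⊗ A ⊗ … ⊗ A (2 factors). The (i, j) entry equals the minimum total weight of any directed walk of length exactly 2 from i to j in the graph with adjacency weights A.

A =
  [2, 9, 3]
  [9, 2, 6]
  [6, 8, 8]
A^⊗2 =
  [4, 11, 5]
  [11, 4, 8]
  [8, 10, 9]

Each entry (A^⊗2)_ij equals the minimum over all length-2 walks i = v_0 → v_1 → … → v_2 = j of Σ_t A[v_t][v_{t+1}]. For example, for (i, j) = (0, 2) we minimise over 3 possible intermediate vertex sequences; the minimum is 5, attained along the walk 0 → 0 → 2.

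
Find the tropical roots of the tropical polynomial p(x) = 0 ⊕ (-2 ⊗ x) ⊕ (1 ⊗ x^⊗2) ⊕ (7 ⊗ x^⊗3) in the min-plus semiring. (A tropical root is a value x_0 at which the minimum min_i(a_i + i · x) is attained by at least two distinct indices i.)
Roots: {-6, -3, 2}

Each tropical root is a break point of the lower envelope of the lines y = a_i + i · x (there are 4 lines, with slopes 0, 1, ..., 3). Only the lines that attain the minimum somewhere contribute to roots; other lines are dominated. Here the surviving (envelope) indices are i = 3, i = 2, i = 1, i = 0.
Intersections between consecutive envelope lines give the roots: for adjacent envelope indices i < j the intersection is x = (a_i − a_j) / (j − i). Reading off the sorted break points: {-6, -3, 2}.
Verification: at each break x_0, at least two indices attain the minimum of min_i(a_i + i · x_0).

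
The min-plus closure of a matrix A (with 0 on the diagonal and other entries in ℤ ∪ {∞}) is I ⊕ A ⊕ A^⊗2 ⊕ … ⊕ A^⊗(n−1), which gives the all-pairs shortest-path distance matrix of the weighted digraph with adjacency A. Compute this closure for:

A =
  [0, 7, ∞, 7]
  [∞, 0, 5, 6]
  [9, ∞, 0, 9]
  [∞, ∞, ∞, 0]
Closure =
  [0, 7, 12, 7]
  [14, 0, 5, 6]
  [9, 16, 0, 9]
  [∞, ∞, ∞, 0]

This is the Floyd-Warshall all-pairs shortest-path computation. For each intermediate vertex k = 0, 1, …, 3, update dist[i][j] ← min(dist[i][j], dist[i][k] + dist[k][j]). The final matrix gives, for each (i, j), the minimum total weight of any directed path from i to j (possibly empty when i = j).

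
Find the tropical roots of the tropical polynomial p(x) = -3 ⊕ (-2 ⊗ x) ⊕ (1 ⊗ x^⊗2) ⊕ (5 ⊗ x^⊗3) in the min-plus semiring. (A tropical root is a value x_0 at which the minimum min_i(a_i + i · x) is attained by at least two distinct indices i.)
Roots: {-4, -3, -1}

Each tropical root is a break point of the lower envelope of the lines y = a_i + i · x (there are 4 lines, with slopes 0, 1, ..., 3). Only the lines that attain the minimum somewhere contribute to roots; other lines are dominated. Here the surviving (envelope) indices are i = 3, i = 2, i = 1, i = 0.
Intersections between consecutive envelope lines give the roots: for adjacent envelope indices i < j the intersection is x = (a_i − a_j) / (j − i). Reading off the sorted break points: {-4, -3, -1}.
Verification: at each break x_0, at least two indices attain the minimum of min_i(a_i + i · x_0).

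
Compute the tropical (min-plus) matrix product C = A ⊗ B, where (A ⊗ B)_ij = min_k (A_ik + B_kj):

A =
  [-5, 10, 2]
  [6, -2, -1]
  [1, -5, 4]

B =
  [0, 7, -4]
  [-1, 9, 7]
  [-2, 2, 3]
A ⊗ B =
  [-5, 2, -9]
  [-3, 1, 2]
  [-6, 4, -3]

Apply the min-plus product entry-by-entry:
  C[0][0] = min over k of (A[0][0] + B[0][0] = -5 + 0 = -5, A[0][1] + B[1][0] = 10 + -1 = 9, A[0][2] + B[2][0] = 2 + -2 = 0) = -5 (attained at k = 0)
  C[0][1] = min over k of (A[0][0] + B[0][1] = -5 + 7 = 2, A[0][1] + B[1][1] = 10 + 9 = 19, A[0][2] + B[2][1] = 2 + 2 = 4) = 2 (attained at k = 0)
  C[0][2] = min over k of (A[0][0] + B[0][2] = -5 + -4 = -9, A[0][1] + B[1][2] = 10 + 7 = 17, A[0][2] + B[2][2] = 2 + 3 = 5) = -9 (attained at k = 0)
  C[1][0] = min over k of (A[1][0] + B[0][0] = 6 + 0 = 6, A[1][1] + B[1][0] = -2 + -1 = -3, A[1][2] + B[2][0] = -1 + -2 = -3) = -3 (attained at k = 1)
  C[1][1] = min over k of (A[1][0] + B[0][1] = 6 + 7 = 13, A[1][1] + B[1][1] = -2 + 9 = 7, A[1][2] + B[2][1] = -1 + 2 = 1) = 1 (attained at k = 2)
  C[1][2] = min over k of (A[1][0] + B[0][2] = 6 + -4 = 2, A[1][1] + B[1][2] = -2 + 7 = 5, A[1][2] + B[2][2] = -1 + 3 = 2) = 2 (attained at k = 0)
  C[2][0] = min over k of (A[2][0] + B[0][0] = 1 + 0 = 1, A[2][1] + B[1][0] = -5 + -1 = -6, A[2][2] + B[2][0] = 4 + -2 = 2) = -6 (attained at k = 1)
  C[2][1] = min over k of (A[2][0] + B[0][1] = 1 + 7 = 8, A[2][1] + B[1][1] = -5 + 9 = 4, A[2][2] + B[2][1] = 4 + 2 = 6) = 4 (attained at k = 1)
  C[2][2] = min over k of (A[2][0] + B[0][2] = 1 + -4 = -3, A[2][1] + B[1][2] = -5 + 7 = 2, A[2][2] + B[2][2] = 4 + 3 = 7) = -3 (attained at k = 0)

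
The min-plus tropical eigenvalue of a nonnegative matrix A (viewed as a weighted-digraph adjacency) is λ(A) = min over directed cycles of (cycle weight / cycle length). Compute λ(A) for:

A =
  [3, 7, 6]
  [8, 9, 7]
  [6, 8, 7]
λ(A) = 3

Enumerate directed cycles and compute their means (weight / length). Sample:
  cycle 0 → 0: weight = 3, length = 1, mean = 3/1 ≈ 3.000
  cycle 1 → 1: weight = 9, length = 1, mean = 9/1 ≈ 9.000
  cycle 2 → 2: weight = 7, length = 1, mean = 7/1 ≈ 7.000
  cycle 0 → 1 → 0: weight = 15, length = 2, mean = 15/2 ≈ 7.500
  cycle 0 → 2 → 0: weight = 12, length = 2, mean = 12/2 ≈ 6.000
  cycle 1 → 0 → 1: weight = 15, length = 2, mean = 15/2 ≈ 7.500
Minimum mean = 3.000, attained e.g. along the cycle 0 → 0 with weight 3 and length 1. So λ(A) = 3/1 = 3.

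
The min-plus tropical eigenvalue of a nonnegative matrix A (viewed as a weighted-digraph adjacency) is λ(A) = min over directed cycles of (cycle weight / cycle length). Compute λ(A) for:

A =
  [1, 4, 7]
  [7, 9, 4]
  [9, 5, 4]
λ(A) = 1

Enumerate directed cycles and compute their means (weight / length). Sample:
  cycle 0 → 0: weight = 1, length = 1, mean = 1/1 ≈ 1.000
  cycle 1 → 1: weight = 9, length = 1, mean = 9/1 ≈ 9.000
  cycle 2 → 2: weight = 4, length = 1, mean = 4/1 ≈ 4.000
  cycle 0 → 1 → 0: weight = 11, length = 2, mean = 11/2 ≈ 5.500
  cycle 0 → 2 → 0: weight = 16, length = 2, mean = 16/2 ≈ 8.000
  cycle 1 → 0 → 1: weight = 11, length = 2, mean = 11/2 ≈ 5.500
Minimum mean = 1.000, attained e.g. along the cycle 0 → 0 with weight 1 and length 1. So λ(A) = 1/1 = 1.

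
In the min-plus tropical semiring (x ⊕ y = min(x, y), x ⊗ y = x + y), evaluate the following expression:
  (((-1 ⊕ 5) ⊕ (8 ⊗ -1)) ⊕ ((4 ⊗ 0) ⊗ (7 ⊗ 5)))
(((-1 ⊕ 5) ⊕ (8 ⊗ -1)) ⊕ ((4 ⊗ 0) ⊗ (7 ⊗ 5))) = -1

Expand innermost to outermost. Recall ⊕ takes the minimum of its arguments and ⊗ takes their sum. Working out the expression (((-1 ⊕ 5) ⊕ (8 ⊗ -1)) ⊕ ((4 ⊗ 0) ⊗ (7 ⊗ 5))) gives -1.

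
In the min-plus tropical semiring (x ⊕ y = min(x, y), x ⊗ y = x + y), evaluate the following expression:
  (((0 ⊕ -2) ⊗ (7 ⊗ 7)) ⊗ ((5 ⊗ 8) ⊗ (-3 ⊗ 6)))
(((0 ⊕ -2) ⊗ (7 ⊗ 7)) ⊗ ((5 ⊗ 8) ⊗ (-3 ⊗ 6))) = 28

Expand innermost to outermost. Recall ⊕ takes the minimum of its arguments and ⊗ takes their sum. Working out the expression (((0 ⊕ -2) ⊗ (7 ⊗ 7)) ⊗ ((5 ⊗ 8) ⊗ (-3 ⊗ 6))) gives 28.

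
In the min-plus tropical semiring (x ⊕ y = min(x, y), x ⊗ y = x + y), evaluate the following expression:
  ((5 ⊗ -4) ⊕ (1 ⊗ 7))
((5 ⊗ -4) ⊕ (1 ⊗ 7)) = 1

Expand innermost to outermost. Recall ⊕ takes the minimum of its arguments and ⊗ takes their sum. Working out the expression ((5 ⊗ -4) ⊕ (1 ⊗ 7)) gives 1.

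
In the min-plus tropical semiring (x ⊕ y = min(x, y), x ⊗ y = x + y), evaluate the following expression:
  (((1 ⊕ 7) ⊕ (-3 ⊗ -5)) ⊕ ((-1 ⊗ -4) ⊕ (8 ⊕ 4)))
(((1 ⊕ 7) ⊕ (-3 ⊗ -5)) ⊕ ((-1 ⊗ -4) ⊕ (8 ⊕ 4))) = -8

Expand innermost to outermost. Recall ⊕ takes the minimum of its arguments and ⊗ takes their sum. Working out the expression (((1 ⊕ 7) ⊕ (-3 ⊗ -5)) ⊕ ((-1 ⊗ -4) ⊕ (8 ⊕ 4))) gives -8.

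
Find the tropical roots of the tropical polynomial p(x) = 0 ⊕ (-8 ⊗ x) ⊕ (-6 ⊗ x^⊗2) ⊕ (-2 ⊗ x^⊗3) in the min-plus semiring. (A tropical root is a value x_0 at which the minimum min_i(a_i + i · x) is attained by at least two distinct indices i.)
Roots: {-4, -2, 8}

Each tropical root is a break point of the lower envelope of the lines y = a_i + i · x (there are 4 lines, with slopes 0, 1, ..., 3). Only the lines that attain the minimum somewhere contribute to roots; other lines are dominated. Here the surviving (envelope) indices are i = 3, i = 2, i = 1, i = 0.
Intersections between consecutive envelope lines give the roots: for adjacent envelope indices i < j the intersection is x = (a_i − a_j) / (j − i). Reading off the sorted break points: {-4, -2, 8}.
Verification: at each break x_0, at least two indices attain the minimum of min_i(a_i + i · x_0).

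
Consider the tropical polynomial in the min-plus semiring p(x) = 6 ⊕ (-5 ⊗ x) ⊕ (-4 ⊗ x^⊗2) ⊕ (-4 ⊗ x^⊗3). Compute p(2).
p(2) = -3

A tropical monomial a ⊗ x^⊗i evaluates to a + i · x. Evaluating each term at x = 2:
  Term 0 contributes 6 + 0 · 2 = 6
  Term 1 contributes -5 + 1 · 2 = -3
  Term 2 contributes -4 + 2 · 2 = 0
  Term 3 contributes -4 + 3 · 2 = 2
p(2) = ⊕ of these = min[6, -3, 0, 2] = -3.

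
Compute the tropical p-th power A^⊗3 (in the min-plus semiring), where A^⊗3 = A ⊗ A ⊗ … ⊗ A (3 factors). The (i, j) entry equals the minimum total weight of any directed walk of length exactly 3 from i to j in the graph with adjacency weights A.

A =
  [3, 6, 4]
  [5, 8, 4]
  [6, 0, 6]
A^⊗3 =
  [9, 7, 8]
  [9, 9, 8]
  [8, 4, 9]

Each entry (A^⊗3)_ij equals the minimum over all length-3 walks i = v_0 → v_1 → … → v_3 = j of Σ_t A[v_t][v_{t+1}]. For example, for (i, j) = (0, 2) we minimise over 9 possible intermediate vertex sequences; the minimum is 8, attained along the walk 0 → 2 → 1 → 2.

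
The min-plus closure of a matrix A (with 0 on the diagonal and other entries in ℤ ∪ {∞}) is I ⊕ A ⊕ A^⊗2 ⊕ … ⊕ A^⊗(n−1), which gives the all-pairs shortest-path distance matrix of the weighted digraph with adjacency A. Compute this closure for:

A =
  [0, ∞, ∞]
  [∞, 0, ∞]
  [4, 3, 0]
Closure =
  [0, ∞, ∞]
  [∞, 0, ∞]
  [4, 3, 0]

This is the Floyd-Warshall all-pairs shortest-path computation. For each intermediate vertex k = 0, 1, …, 2, update dist[i][j] ← min(dist[i][j], dist[i][k] + dist[k][j]). The final matrix gives, for each (i, j), the minimum total weight of any directed path from i to j (possibly empty when i = j).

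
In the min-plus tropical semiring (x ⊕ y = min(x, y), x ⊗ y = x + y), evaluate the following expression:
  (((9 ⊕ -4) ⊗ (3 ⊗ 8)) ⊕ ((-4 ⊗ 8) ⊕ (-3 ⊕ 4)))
(((9 ⊕ -4) ⊗ (3 ⊗ 8)) ⊕ ((-4 ⊗ 8) ⊕ (-3 ⊕ 4))) = -3

Expand innermost to outermost. Recall ⊕ takes the minimum of its arguments and ⊗ takes their sum. Working out the expression (((9 ⊕ -4) ⊗ (3 ⊗ 8)) ⊕ ((-4 ⊗ 8) ⊕ (-3 ⊕ 4))) gives -3.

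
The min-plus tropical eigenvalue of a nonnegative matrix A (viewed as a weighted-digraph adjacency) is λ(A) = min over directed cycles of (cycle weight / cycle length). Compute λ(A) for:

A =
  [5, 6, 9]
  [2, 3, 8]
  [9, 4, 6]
λ(A) = 3

Enumerate directed cycles and compute their means (weight / length). Sample:
  cycle 0 → 0: weight = 5, length = 1, mean = 5/1 ≈ 5.000
  cycle 1 → 1: weight = 3, length = 1, mean = 3/1 ≈ 3.000
  cycle 2 → 2: weight = 6, length = 1, mean = 6/1 ≈ 6.000
  cycle 0 → 1 → 0: weight = 8, length = 2, mean = 8/2 ≈ 4.000
  cycle 0 → 2 → 0: weight = 18, length = 2, mean = 18/2 ≈ 9.000
  cycle 1 → 0 → 1: weight = 8, length = 2, mean = 8/2 ≈ 4.000
Minimum mean = 3.000, attained e.g. along the cycle 1 → 1 with weight 3 and length 1. So λ(A) = 3/1 = 3.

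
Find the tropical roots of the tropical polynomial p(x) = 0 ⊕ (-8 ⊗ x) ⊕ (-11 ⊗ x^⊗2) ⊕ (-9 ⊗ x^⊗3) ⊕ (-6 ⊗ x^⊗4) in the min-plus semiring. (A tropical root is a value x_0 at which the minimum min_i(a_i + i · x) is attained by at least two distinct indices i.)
Roots: {-3, -2, 3, 8}

Each tropical root is a break point of the lower envelope of the lines y = a_i + i · x (there are 5 lines, with slopes 0, 1, ..., 4). Only the lines that attain the minimum somewhere contribute to roots; other lines are dominated. Here the surviving (envelope) indices are i = 4, i = 3, i = 2, i = 1, i = 0.
Intersections between consecutive envelope lines give the roots: for adjacent envelope indices i < j the intersection is x = (a_i − a_j) / (j − i). Reading off the sorted break points: {-3, -2, 3, 8}.
Verification: at each break x_0, at least two indices attain the minimum of min_i(a_i + i · x_0).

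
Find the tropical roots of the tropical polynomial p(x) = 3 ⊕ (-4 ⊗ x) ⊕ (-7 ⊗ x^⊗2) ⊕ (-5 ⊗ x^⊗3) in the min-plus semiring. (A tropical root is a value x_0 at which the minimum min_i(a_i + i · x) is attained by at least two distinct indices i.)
Roots: {-2, 3, 7}

Each tropical root is a break point of the lower envelope of the lines y = a_i + i · x (there are 4 lines, with slopes 0, 1, ..., 3). Only the lines that attain the minimum somewhere contribute to roots; other lines are dominated. Here the surviving (envelope) indices are i = 3, i = 2, i = 1, i = 0.
Intersections between consecutive envelope lines give the roots: for adjacent envelope indices i < j the intersection is x = (a_i − a_j) / (j − i). Reading off the sorted break points: {-2, 3, 7}.
Verification: at each break x_0, at least two indices attain the minimum of min_i(a_i + i · x_0).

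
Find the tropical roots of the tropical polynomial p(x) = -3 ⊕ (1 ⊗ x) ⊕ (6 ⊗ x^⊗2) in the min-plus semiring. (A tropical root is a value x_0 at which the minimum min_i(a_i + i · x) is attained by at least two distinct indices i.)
Roots: {-5, -4}

Each tropical root is a break point of the lower envelope of the lines y = a_i + i · x (there are 3 lines, with slopes 0, 1, ..., 2). Only the lines that attain the minimum somewhere contribute to roots; other lines are dominated. Here the surviving (envelope) indices are i = 2, i = 1, i = 0.
Intersections between consecutive envelope lines give the roots: for adjacent envelope indices i < j the intersection is x = (a_i − a_j) / (j − i). Reading off the sorted break points: {-5, -4}.
Verification: at each break x_0, at least two indices attain the minimum of min_i(a_i + i · x_0).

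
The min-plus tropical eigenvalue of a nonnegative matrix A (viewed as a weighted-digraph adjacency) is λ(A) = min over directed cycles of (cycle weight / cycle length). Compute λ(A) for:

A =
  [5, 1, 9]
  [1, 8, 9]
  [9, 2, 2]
λ(A) = 1

Enumerate directed cycles and compute their means (weight / length). Sample:
  cycle 0 → 0: weight = 5, length = 1, mean = 5/1 ≈ 5.000
  cycle 1 → 1: weight = 8, length = 1, mean = 8/1 ≈ 8.000
  cycle 2 → 2: weight = 2, length = 1, mean = 2/1 ≈ 2.000
  cycle 0 → 1 → 0: weight = 2, length = 2, mean = 2/2 ≈ 1.000
  cycle 0 → 2 → 0: weight = 18, length = 2, mean = 18/2 ≈ 9.000
  cycle 1 → 0 → 1: weight = 2, length = 2, mean = 2/2 ≈ 1.000
Minimum mean = 1.000, attained e.g. along the cycle 0 → 1 → 0 with weight 2 and length 2. So λ(A) = 2/2 = 1.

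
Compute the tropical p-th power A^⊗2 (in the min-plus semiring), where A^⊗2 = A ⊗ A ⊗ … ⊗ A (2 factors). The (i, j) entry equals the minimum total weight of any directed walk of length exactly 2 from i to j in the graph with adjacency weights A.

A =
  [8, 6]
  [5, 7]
A^⊗2 =
  [11, 13]
  [12, 11]

Each entry (A^⊗2)_ij equals the minimum over all length-2 walks i = v_0 → v_1 → … → v_2 = j of Σ_t A[v_t][v_{t+1}]. For example, for (i, j) = (0, 1) we minimise over 2 possible intermediate vertex sequences; the minimum is 13, attained along the walk 0 → 1 → 1.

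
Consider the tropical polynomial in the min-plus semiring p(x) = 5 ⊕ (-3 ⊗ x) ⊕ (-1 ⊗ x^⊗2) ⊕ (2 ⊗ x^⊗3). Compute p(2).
p(2) = -1

A tropical monomial a ⊗ x^⊗i evaluates to a + i · x. Evaluating each term at x = 2:
  Term 0 contributes 5 + 0 · 2 = 5
  Term 1 contributes -3 + 1 · 2 = -1
  Term 2 contributes -1 + 2 · 2 = 3
  Term 3 contributes 2 + 3 · 2 = 8
p(2) = ⊕ of these = min[5, -1, 3, 8] = -1.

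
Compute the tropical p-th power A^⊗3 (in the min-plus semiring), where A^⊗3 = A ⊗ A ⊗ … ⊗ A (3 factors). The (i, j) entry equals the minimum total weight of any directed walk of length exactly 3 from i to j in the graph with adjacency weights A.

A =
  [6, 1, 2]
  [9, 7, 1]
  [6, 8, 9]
A^⊗3 =
  [8, 9, 8]
  [13, 8, 9]
  [14, 13, 8]

Each entry (A^⊗3)_ij equals the minimum over all length-3 walks i = v_0 → v_1 → … → v_3 = j of Σ_t A[v_t][v_{t+1}]. For example, for (i, j) = (0, 2) we minimise over 9 possible intermediate vertex sequences; the minimum is 8, attained along the walk 0 → 0 → 1 → 2.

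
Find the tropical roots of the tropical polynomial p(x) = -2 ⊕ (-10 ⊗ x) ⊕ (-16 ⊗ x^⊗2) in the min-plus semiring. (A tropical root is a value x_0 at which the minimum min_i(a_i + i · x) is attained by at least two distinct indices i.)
Roots: {6, 8}

Each tropical root is a break point of the lower envelope of the lines y = a_i + i · x (there are 3 lines, with slopes 0, 1, ..., 2). Only the lines that attain the minimum somewhere contribute to roots; other lines are dominated. Here the surviving (envelope) indices are i = 2, i = 1, i = 0.
Intersections between consecutive envelope lines give the roots: for adjacent envelope indices i < j the intersection is x = (a_i − a_j) / (j − i). Reading off the sorted break points: {6, 8}.
Verification: at each break x_0, at least two indices attain the minimum of min_i(a_i + i · x_0).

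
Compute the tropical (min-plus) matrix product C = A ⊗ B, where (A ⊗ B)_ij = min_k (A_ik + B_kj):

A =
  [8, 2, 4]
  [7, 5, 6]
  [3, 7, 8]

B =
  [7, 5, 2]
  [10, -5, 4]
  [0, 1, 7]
A ⊗ B =
  [4, -3, 6]
  [6, 0, 9]
  [8, 2, 5]

Apply the min-plus product entry-by-entry:
  C[0][0] = min over k of (A[0][0] + B[0][0] = 8 + 7 = 15, A[0][1] + B[1][0] = 2 + 10 = 12, A[0][2] + B[2][0] = 4 + 0 = 4) = 4 (attained at k = 2)
  C[0][1] = min over k of (A[0][0] + B[0][1] = 8 + 5 = 13, A[0][1] + B[1][1] = 2 + -5 = -3, A[0][2] + B[2][1] = 4 + 1 = 5) = -3 (attained at k = 1)
  C[0][2] = min over k of (A[0][0] + B[0][2] = 8 + 2 = 10, A[0][1] + B[1][2] = 2 + 4 = 6, A[0][2] + B[2][2] = 4 + 7 = 11) = 6 (attained at k = 1)
  C[1][0] = min over k of (A[1][0] + B[0][0] = 7 + 7 = 14, A[1][1] + B[1][0] = 5 + 10 = 15, A[1][2] + B[2][0] = 6 + 0 = 6) = 6 (attained at k = 2)
  C[1][1] = min over k of (A[1][0] + B[0][1] = 7 + 5 = 12, A[1][1] + B[1][1] = 5 + -5 = 0, A[1][2] + B[2][1] = 6 + 1 = 7) = 0 (attained at k = 1)
  C[1][2] = min over k of (A[1][0] + B[0][2] = 7 + 2 = 9, A[1][1] + B[1][2] = 5 + 4 = 9, A[1][2] + B[2][2] = 6 + 7 = 13) = 9 (attained at k = 0)
  C[2][0] = min over k of (A[2][0] + B[0][0] = 3 + 7 = 10, A[2][1] + B[1][0] = 7 + 10 = 17, A[2][2] + B[2][0] = 8 + 0 = 8) = 8 (attained at k = 2)
  C[2][1] = min over k of (A[2][0] + B[0][1] = 3 + 5 = 8, A[2][1] + B[1][1] = 7 + -5 = 2, A[2][2] + B[2][1] = 8 + 1 = 9) = 2 (attained at k = 1)
  C[2][2] = min over k of (A[2][0] + B[0][2] = 3 + 2 = 5, A[2][1] + B[1][2] = 7 + 4 = 11, A[2][2] + B[2][2] = 8 + 7 = 15) = 5 (attained at k = 0)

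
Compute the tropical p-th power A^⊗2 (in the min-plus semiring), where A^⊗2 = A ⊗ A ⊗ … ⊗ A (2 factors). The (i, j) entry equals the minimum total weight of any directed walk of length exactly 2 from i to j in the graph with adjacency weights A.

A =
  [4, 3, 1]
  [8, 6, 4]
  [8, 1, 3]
A^⊗2 =
  [8, 2, 4]
  [12, 5, 7]
  [9, 4, 5]

Each entry (A^⊗2)_ij equals the minimum over all length-2 walks i = v_0 → v_1 → … → v_2 = j of Σ_t A[v_t][v_{t+1}]. For example, for (i, j) = (0, 2) we minimise over 3 possible intermediate vertex sequences; the minimum is 4, attained along the walk 0 → 2 → 2.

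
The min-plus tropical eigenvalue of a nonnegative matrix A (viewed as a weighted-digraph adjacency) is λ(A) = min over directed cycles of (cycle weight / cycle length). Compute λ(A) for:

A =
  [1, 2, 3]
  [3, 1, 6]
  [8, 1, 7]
λ(A) = 1

Enumerate directed cycles and compute their means (weight / length). Sample:
  cycle 0 → 0: weight = 1, length = 1, mean = 1/1 ≈ 1.000
  cycle 1 → 1: weight = 1, length = 1, mean = 1/1 ≈ 1.000
  cycle 2 → 2: weight = 7, length = 1, mean = 7/1 ≈ 7.000
  cycle 0 → 1 → 0: weight = 5, length = 2, mean = 5/2 ≈ 2.500
  cycle 0 → 2 → 0: weight = 11, length = 2, mean = 11/2 ≈ 5.500
  cycle 1 → 0 → 1: weight = 5, length = 2, mean = 5/2 ≈ 2.500
Minimum mean = 1.000, attained e.g. along the cycle 0 → 0 with weight 1 and length 1. So λ(A) = 1/1 = 1.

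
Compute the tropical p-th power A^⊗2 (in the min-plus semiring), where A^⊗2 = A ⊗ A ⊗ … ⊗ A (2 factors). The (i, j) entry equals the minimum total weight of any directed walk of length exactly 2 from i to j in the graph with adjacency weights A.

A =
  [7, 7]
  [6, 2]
A^⊗2 =
  [13, 9]
  [8, 4]

Each entry (A^⊗2)_ij equals the minimum over all length-2 walks i = v_0 → v_1 → … → v_2 = j of Σ_t A[v_t][v_{t+1}]. For example, for (i, j) = (0, 1) we minimise over 2 possible intermediate vertex sequences; the minimum is 9, attained along the walk 0 → 1 → 1.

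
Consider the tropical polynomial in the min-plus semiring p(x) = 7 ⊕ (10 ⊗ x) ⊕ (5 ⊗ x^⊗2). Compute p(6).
p(6) = 7

A tropical monomial a ⊗ x^⊗i evaluates to a + i · x. Evaluating each term at x = 6:
  Term 0 contributes 7 + 0 · 6 = 7
  Term 1 contributes 10 + 1 · 6 = 16
  Term 2 contributes 5 + 2 · 6 = 17
p(6) = ⊕ of these = min[7, 16, 17] = 7.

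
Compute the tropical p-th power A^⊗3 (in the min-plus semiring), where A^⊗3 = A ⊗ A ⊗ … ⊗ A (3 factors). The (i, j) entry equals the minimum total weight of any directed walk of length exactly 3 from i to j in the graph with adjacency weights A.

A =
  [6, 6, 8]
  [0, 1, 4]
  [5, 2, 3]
A^⊗3 =
  [7, 8, 11]
  [2, 3, 6]
  [3, 4, 7]

Each entry (A^⊗3)_ij equals the minimum over all length-3 walks i = v_0 → v_1 → … → v_3 = j of Σ_t A[v_t][v_{t+1}]. For example, for (i, j) = (0, 2) we minimise over 9 possible intermediate vertex sequences; the minimum is 11, attained along the walk 0 → 1 → 1 → 2.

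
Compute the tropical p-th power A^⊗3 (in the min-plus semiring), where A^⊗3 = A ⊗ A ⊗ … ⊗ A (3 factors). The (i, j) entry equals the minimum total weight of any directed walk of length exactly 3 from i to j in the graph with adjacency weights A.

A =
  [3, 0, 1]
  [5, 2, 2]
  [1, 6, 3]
A^⊗3 =
  [3, 2, 3]
  [5, 3, 4]
  [3, 3, 3]

Each entry (A^⊗3)_ij equals the minimum over all length-3 walks i = v_0 → v_1 → … → v_3 = j of Σ_t A[v_t][v_{t+1}]. For example, for (i, j) = (0, 2) we minimise over 9 possible intermediate vertex sequences; the minimum is 3, attained along the walk 0 → 2 → 0 → 2.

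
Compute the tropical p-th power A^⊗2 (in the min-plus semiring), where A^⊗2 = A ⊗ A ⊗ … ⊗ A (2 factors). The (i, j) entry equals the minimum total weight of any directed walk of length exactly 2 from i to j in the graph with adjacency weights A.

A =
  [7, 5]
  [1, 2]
A^⊗2 =
  [6, 7]
  [3, 4]

Each entry (A^⊗2)_ij equals the minimum over all length-2 walks i = v_0 → v_1 → … → v_2 = j of Σ_t A[v_t][v_{t+1}]. For example, for (i, j) = (0, 1) we minimise over 2 possible intermediate vertex sequences; the minimum is 7, attained along the walk 0 → 1 → 1.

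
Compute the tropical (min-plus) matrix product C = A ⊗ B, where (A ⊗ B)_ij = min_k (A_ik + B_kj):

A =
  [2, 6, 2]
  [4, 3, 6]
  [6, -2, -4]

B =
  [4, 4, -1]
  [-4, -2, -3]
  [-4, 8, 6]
A ⊗ B =
  [-2, 4, 1]
  [-1, 1, 0]
  [-8, -4, -5]

Apply the min-plus product entry-by-entry:
  C[0][0] = min over k of (A[0][0] + B[0][0] = 2 + 4 = 6, A[0][1] + B[1][0] = 6 + -4 = 2, A[0][2] + B[2][0] = 2 + -4 = -2) = -2 (attained at k = 2)
  C[0][1] = min over k of (A[0][0] + B[0][1] = 2 + 4 = 6, A[0][1] + B[1][1] = 6 + -2 = 4, A[0][2] + B[2][1] = 2 + 8 = 10) = 4 (attained at k = 1)
  C[0][2] = min over k of (A[0][0] + B[0][2] = 2 + -1 = 1, A[0][1] + B[1][2] = 6 + -3 = 3, A[0][2] + B[2][2] = 2 + 6 = 8) = 1 (attained at k = 0)
  C[1][0] = min over k of (A[1][0] + B[0][0] = 4 + 4 = 8, A[1][1] + B[1][0] = 3 + -4 = -1, A[1][2] + B[2][0] = 6 + -4 = 2) = -1 (attained at k = 1)
  C[1][1] = min over k of (A[1][0] + B[0][1] = 4 + 4 = 8, A[1][1] + B[1][1] = 3 + -2 = 1, A[1][2] + B[2][1] = 6 + 8 = 14) = 1 (attained at k = 1)
  C[1][2] = min over k of (A[1][0] + B[0][2] = 4 + -1 = 3, A[1][1] + B[1][2] = 3 + -3 = 0, A[1][2] + B[2][2] = 6 + 6 = 12) = 0 (attained at k = 1)
  C[2][0] = min over k of (A[2][0] + B[0][0] = 6 + 4 = 10, A[2][1] + B[1][0] = -2 + -4 = -6, A[2][2] + B[2][0] = -4 + -4 = -8) = -8 (attained at k = 2)
  C[2][1] = min over k of (A[2][0] + B[0][1] = 6 + 4 = 10, A[2][1] + B[1][1] = -2 + -2 = -4, A[2][2] + B[2][1] = -4 + 8 = 4) = -4 (attained at k = 1)
  C[2][2] = min over k of (A[2][0] + B[0][2] = 6 + -1 = 5, A[2][1] + B[1][2] = -2 + -3 = -5, A[2][2] + B[2][2] = -4 + 6 = 2) = -5 (attained at k = 1)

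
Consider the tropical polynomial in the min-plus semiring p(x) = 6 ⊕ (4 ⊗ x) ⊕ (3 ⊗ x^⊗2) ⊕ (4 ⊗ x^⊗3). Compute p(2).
p(2) = 6

A tropical monomial a ⊗ x^⊗i evaluates to a + i · x. Evaluating each term at x = 2:
  Term 0 contributes 6 + 0 · 2 = 6
  Term 1 contributes 4 + 1 · 2 = 6
  Term 2 contributes 3 + 2 · 2 = 7
  Term 3 contributes 4 + 3 · 2 = 10
p(2) = ⊕ of these = min[6, 6, 7, 10] = 6.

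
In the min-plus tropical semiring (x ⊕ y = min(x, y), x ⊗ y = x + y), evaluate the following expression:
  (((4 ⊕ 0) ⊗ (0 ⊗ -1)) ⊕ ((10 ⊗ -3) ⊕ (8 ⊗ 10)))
(((4 ⊕ 0) ⊗ (0 ⊗ -1)) ⊕ ((10 ⊗ -3) ⊕ (8 ⊗ 10))) = -1

Expand innermost to outermost. Recall ⊕ takes the minimum of its arguments and ⊗ takes their sum. Working out the expression (((4 ⊕ 0) ⊗ (0 ⊗ -1)) ⊕ ((10 ⊗ -3) ⊕ (8 ⊗ 10))) gives -1.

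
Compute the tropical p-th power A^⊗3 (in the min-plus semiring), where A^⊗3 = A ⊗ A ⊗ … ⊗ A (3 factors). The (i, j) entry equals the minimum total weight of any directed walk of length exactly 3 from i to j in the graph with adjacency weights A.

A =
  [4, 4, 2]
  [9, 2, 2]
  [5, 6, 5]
A^⊗3 =
  [11, 8, 8]
  [9, 6, 6]
  [12, 10, 10]

Each entry (A^⊗3)_ij equals the minimum over all length-3 walks i = v_0 → v_1 → … → v_3 = j of Σ_t A[v_t][v_{t+1}]. For example, for (i, j) = (0, 2) we minimise over 9 possible intermediate vertex sequences; the minimum is 8, attained along the walk 0 → 1 → 1 → 2.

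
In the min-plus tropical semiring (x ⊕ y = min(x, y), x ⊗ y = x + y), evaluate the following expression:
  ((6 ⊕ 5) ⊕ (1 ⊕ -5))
((6 ⊕ 5) ⊕ (1 ⊕ -5)) = -5

Expand innermost to outermost. Recall ⊕ takes the minimum of its arguments and ⊗ takes their sum. Working out the expression ((6 ⊕ 5) ⊕ (1 ⊕ -5)) gives -5.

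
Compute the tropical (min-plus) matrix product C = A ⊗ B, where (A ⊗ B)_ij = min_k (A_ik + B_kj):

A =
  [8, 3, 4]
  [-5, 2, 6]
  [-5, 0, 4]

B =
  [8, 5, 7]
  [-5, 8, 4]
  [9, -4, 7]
A ⊗ B =
  [-2, 0, 7]
  [-3, 0, 2]
  [-5, 0, 2]

Apply the min-plus product entry-by-entry:
  C[0][0] = min over k of (A[0][0] + B[0][0] = 8 + 8 = 16, A[0][1] + B[1][0] = 3 + -5 = -2, A[0][2] + B[2][0] = 4 + 9 = 13) = -2 (attained at k = 1)
  C[0][1] = min over k of (A[0][0] + B[0][1] = 8 + 5 = 13, A[0][1] + B[1][1] = 3 + 8 = 11, A[0][2] + B[2][1] = 4 + -4 = 0) = 0 (attained at k = 2)
  C[0][2] = min over k of (A[0][0] + B[0][2] = 8 + 7 = 15, A[0][1] + B[1][2] = 3 + 4 = 7, A[0][2] + B[2][2] = 4 + 7 = 11) = 7 (attained at k = 1)
  C[1][0] = min over k of (A[1][0] + B[0][0] = -5 + 8 = 3, A[1][1] + B[1][0] = 2 + -5 = -3, A[1][2] + B[2][0] = 6 + 9 = 15) = -3 (attained at k = 1)
  C[1][1] = min over k of (A[1][0] + B[0][1] = -5 + 5 = 0, A[1][1] + B[1][1] = 2 + 8 = 10, A[1][2] + B[2][1] = 6 + -4 = 2) = 0 (attained at k = 0)
  C[1][2] = min over k of (A[1][0] + B[0][2] = -5 + 7 = 2, A[1][1] + B[1][2] = 2 + 4 = 6, A[1][2] + B[2][2] = 6 + 7 = 13) = 2 (attained at k = 0)
  C[2][0] = min over k of (A[2][0] + B[0][0] = -5 + 8 = 3, A[2][1] + B[1][0] = 0 + -5 = -5, A[2][2] + B[2][0] = 4 + 9 = 13) = -5 (attained at k = 1)
  C[2][1] = min over k of (A[2][0] + B[0][1] = -5 + 5 = 0, A[2][1] + B[1][1] = 0 + 8 = 8, A[2][2] + B[2][1] = 4 + -4 = 0) = 0 (attained at k = 0)
  C[2][2] = min over k of (A[2][0] + B[0][2] = -5 + 7 = 2, A[2][1] + B[1][2] = 0 + 4 = 4, A[2][2] + B[2][2] = 4 + 7 = 11) = 2 (attained at k = 0)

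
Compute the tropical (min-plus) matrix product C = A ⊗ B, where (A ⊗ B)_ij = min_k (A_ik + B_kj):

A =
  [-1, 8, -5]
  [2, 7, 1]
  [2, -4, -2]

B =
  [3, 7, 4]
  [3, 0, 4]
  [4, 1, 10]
A ⊗ B =
  [-1, -4, 3]
  [5, 2, 6]
  [-1, -4, 0]

Apply the min-plus product entry-by-entry:
  C[0][0] = min over k of (A[0][0] + B[0][0] = -1 + 3 = 2, A[0][1] + B[1][0] = 8 + 3 = 11, A[0][2] + B[2][0] = -5 + 4 = -1) = -1 (attained at k = 2)
  C[0][1] = min over k of (A[0][0] + B[0][1] = -1 + 7 = 6, A[0][1] + B[1][1] = 8 + 0 = 8, A[0][2] + B[2][1] = -5 + 1 = -4) = -4 (attained at k = 2)
  C[0][2] = min over k of (A[0][0] + B[0][2] = -1 + 4 = 3, A[0][1] + B[1][2] = 8 + 4 = 12, A[0][2] + B[2][2] = -5 + 10 = 5) = 3 (attained at k = 0)
  C[1][0] = min over k of (A[1][0] + B[0][0] = 2 + 3 = 5, A[1][1] + B[1][0] = 7 + 3 = 10, A[1][2] + B[2][0] = 1 + 4 = 5) = 5 (attained at k = 0)
  C[1][1] = min over k of (A[1][0] + B[0][1] = 2 + 7 = 9, A[1][1] + B[1][1] = 7 + 0 = 7, A[1][2] + B[2][1] = 1 + 1 = 2) = 2 (attained at k = 2)
  C[1][2] = min over k of (A[1][0] + B[0][2] = 2 + 4 = 6, A[1][1] + B[1][2] = 7 + 4 = 11, A[1][2] + B[2][2] = 1 + 10 = 11) = 6 (attained at k = 0)
  C[2][0] = min over k of (A[2][0] + B[0][0] = 2 + 3 = 5, A[2][1] + B[1][0] = -4 + 3 = -1, A[2][2] + B[2][0] = -2 + 4 = 2) = -1 (attained at k = 1)
  C[2][1] = min over k of (A[2][0] + B[0][1] = 2 + 7 = 9, A[2][1] + B[1][1] = -4 + 0 = -4, A[2][2] + B[2][1] = -2 + 1 = -1) = -4 (attained at k = 1)
  C[2][2] = min over k of (A[2][0] + B[0][2] = 2 + 4 = 6, A[2][1] + B[1][2] = -4 + 4 = 0, A[2][2] + B[2][2] = -2 + 10 = 8) = 0 (attained at k = 1)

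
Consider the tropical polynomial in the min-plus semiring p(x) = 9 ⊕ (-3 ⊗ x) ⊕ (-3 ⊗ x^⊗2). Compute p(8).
p(8) = 5

A tropical monomial a ⊗ x^⊗i evaluates to a + i · x. Evaluating each term at x = 8:
  Term 0 contributes 9 + 0 · 8 = 9
  Term 1 contributes -3 + 1 · 8 = 5
  Term 2 contributes -3 + 2 · 8 = 13
p(8) = ⊕ of these = min[9, 5, 13] = 5.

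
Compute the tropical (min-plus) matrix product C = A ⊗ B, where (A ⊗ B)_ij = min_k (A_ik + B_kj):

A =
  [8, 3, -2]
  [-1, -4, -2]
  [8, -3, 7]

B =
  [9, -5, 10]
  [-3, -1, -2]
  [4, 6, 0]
A ⊗ B =
  [0, 2, -2]
  [-7, -6, -6]
  [-6, -4, -5]

Apply the min-plus product entry-by-entry:
  C[0][0] = min over k of (A[0][0] + B[0][0] = 8 + 9 = 17, A[0][1] + B[1][0] = 3 + -3 = 0, A[0][2] + B[2][0] = -2 + 4 = 2) = 0 (attained at k = 1)
  C[0][1] = min over k of (A[0][0] + B[0][1] = 8 + -5 = 3, A[0][1] + B[1][1] = 3 + -1 = 2, A[0][2] + B[2][1] = -2 + 6 = 4) = 2 (attained at k = 1)
  C[0][2] = min over k of (A[0][0] + B[0][2] = 8 + 10 = 18, A[0][1] + B[1][2] = 3 + -2 = 1, A[0][2] + B[2][2] = -2 + 0 = -2) = -2 (attained at k = 2)
  C[1][0] = min over k of (A[1][0] + B[0][0] = -1 + 9 = 8, A[1][1] + B[1][0] = -4 + -3 = -7, A[1][2] + B[2][0] = -2 + 4 = 2) = -7 (attained at k = 1)
  C[1][1] = min over k of (A[1][0] + B[0][1] = -1 + -5 = -6, A[1][1] + B[1][1] = -4 + -1 = -5, A[1][2] + B[2][1] = -2 + 6 = 4) = -6 (attained at k = 0)
  C[1][2] = min over k of (A[1][0] + B[0][2] = -1 + 10 = 9, A[1][1] + B[1][2] = -4 + -2 = -6, A[1][2] + B[2][2] = -2 + 0 = -2) = -6 (attained at k = 1)
  C[2][0] = min over k of (A[2][0] + B[0][0] = 8 + 9 = 17, A[2][1] + B[1][0] = -3 + -3 = -6, A[2][2] + B[2][0] = 7 + 4 = 11) = -6 (attained at k = 1)
  C[2][1] = min over k of (A[2][0] + B[0][1] = 8 + -5 = 3, A[2][1] + B[1][1] = -3 + -1 = -4, A[2][2] + B[2][1] = 7 + 6 = 13) = -4 (attained at k = 1)
  C[2][2] = min over k of (A[2][0] + B[0][2] = 8 + 10 = 18, A[2][1] + B[1][2] = -3 + -2 = -5, A[2][2] + B[2][2] = 7 + 0 = 7) = -5 (attained at k = 1)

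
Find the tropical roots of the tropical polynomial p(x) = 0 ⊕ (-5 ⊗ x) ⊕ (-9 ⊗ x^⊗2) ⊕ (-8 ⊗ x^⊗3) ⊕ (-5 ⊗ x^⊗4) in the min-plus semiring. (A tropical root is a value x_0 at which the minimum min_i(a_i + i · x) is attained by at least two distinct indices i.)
Roots: {-3, -1, 4, 5}

Each tropical root is a break point of the lower envelope of the lines y = a_i + i · x (there are 5 lines, with slopes 0, 1, ..., 4). Only the lines that attain the minimum somewhere contribute to roots; other lines are dominated. Here the surviving (envelope) indices are i = 4, i = 3, i = 2, i = 1, i = 0.
Intersections between consecutive envelope lines give the roots: for adjacent envelope indices i < j the intersection is x = (a_i − a_j) / (j − i). Reading off the sorted break points: {-3, -1, 4, 5}.
Verification: at each break x_0, at least two indices attain the minimum of min_i(a_i + i · x_0).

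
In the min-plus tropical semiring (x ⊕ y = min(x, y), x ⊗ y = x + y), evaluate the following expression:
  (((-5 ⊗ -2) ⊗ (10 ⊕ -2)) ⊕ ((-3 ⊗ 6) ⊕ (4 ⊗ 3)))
(((-5 ⊗ -2) ⊗ (10 ⊕ -2)) ⊕ ((-3 ⊗ 6) ⊕ (4 ⊗ 3))) = -9

Expand innermost to outermost. Recall ⊕ takes the minimum of its arguments and ⊗ takes their sum. Working out the expression (((-5 ⊗ -2) ⊗ (10 ⊕ -2)) ⊕ ((-3 ⊗ 6) ⊕ (4 ⊗ 3))) gives -9.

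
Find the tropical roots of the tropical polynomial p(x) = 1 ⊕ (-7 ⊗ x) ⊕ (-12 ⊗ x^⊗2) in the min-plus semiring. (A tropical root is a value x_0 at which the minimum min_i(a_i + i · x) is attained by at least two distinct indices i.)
Roots: {5, 8}

Each tropical root is a break point of the lower envelope of the lines y = a_i + i · x (there are 3 lines, with slopes 0, 1, ..., 2). Only the lines that attain the minimum somewhere contribute to roots; other lines are dominated. Here the surviving (envelope) indices are i = 2, i = 1, i = 0.
Intersections between consecutive envelope lines give the roots: for adjacent envelope indices i < j the intersection is x = (a_i − a_j) / (j − i). Reading off the sorted break points: {5, 8}.
Verification: at each break x_0, at least two indices attain the minimum of min_i(a_i + i · x_0).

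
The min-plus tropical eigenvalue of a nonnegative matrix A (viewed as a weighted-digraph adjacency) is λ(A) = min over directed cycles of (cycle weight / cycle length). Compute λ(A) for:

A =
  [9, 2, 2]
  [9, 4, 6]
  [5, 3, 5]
λ(A) = 7/2

Enumerate directed cycles and compute their means (weight / length). Sample:
  cycle 0 → 0: weight = 9, length = 1, mean = 9/1 ≈ 9.000
  cycle 1 → 1: weight = 4, length = 1, mean = 4/1 ≈ 4.000
  cycle 2 → 2: weight = 5, length = 1, mean = 5/1 ≈ 5.000
  cycle 0 → 1 → 0: weight = 11, length = 2, mean = 11/2 ≈ 5.500
  cycle 0 → 2 → 0: weight = 7, length = 2, mean = 7/2 ≈ 3.500
  cycle 1 → 0 → 1: weight = 11, length = 2, mean = 11/2 ≈ 5.500
Minimum mean = 3.500, attained e.g. along the cycle 0 → 2 → 0 with weight 7 and length 2. So λ(A) = 7/2 = 7/2.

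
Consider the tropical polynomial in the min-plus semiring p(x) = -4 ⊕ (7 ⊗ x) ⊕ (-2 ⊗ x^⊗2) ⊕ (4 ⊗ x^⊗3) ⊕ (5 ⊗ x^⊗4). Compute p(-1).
p(-1) = -4

A tropical monomial a ⊗ x^⊗i evaluates to a + i · x. Evaluating each term at x = -1:
  Term 0 contributes -4 + 0 · -1 = -4
  Term 1 contributes 7 + 1 · -1 = 6
  Term 2 contributes -2 + 2 · -1 = -4
  Term 3 contributes 4 + 3 · -1 = 1
  Term 4 contributes 5 + 4 · -1 = 1
p(-1) = ⊕ of these = min[-4, 6, -4, 1, 1] = -4.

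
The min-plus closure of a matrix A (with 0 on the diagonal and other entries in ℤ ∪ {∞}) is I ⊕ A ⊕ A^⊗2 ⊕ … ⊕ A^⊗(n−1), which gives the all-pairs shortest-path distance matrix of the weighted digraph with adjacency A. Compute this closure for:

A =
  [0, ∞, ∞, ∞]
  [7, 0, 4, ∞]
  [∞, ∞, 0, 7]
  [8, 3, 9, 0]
Closure =
  [0, ∞, ∞, ∞]
  [7, 0, 4, 11]
  [15, 10, 0, 7]
  [8, 3, 7, 0]

This is the Floyd-Warshall all-pairs shortest-path computation. For each intermediate vertex k = 0, 1, …, 3, update dist[i][j] ← min(dist[i][j], dist[i][k] + dist[k][j]). The final matrix gives, for each (i, j), the minimum total weight of any directed path from i to j (possibly empty when i = j).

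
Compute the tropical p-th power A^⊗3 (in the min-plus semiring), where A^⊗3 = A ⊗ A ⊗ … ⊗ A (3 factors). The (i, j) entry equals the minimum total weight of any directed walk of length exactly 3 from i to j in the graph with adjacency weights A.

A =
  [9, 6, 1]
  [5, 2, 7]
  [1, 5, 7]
A^⊗3 =
  [9, 8, 3]
  [7, 6, 8]
  [3, 7, 9]

Each entry (A^⊗3)_ij equals the minimum over all length-3 walks i = v_0 → v_1 → … → v_3 = j of Σ_t A[v_t][v_{t+1}]. For example, for (i, j) = (0, 2) we minimise over 9 possible intermediate vertex sequences; the minimum is 3, attained along the walk 0 → 2 → 0 → 2.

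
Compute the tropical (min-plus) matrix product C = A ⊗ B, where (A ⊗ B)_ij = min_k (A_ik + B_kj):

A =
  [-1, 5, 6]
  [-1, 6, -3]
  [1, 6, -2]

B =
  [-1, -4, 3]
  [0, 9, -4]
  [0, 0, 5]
A ⊗ B =
  [-2, -5, 1]
  [-3, -5, 2]
  [-2, -3, 2]

Apply the min-plus product entry-by-entry:
  C[0][0] = min over k of (A[0][0] + B[0][0] = -1 + -1 = -2, A[0][1] + B[1][0] = 5 + 0 = 5, A[0][2] + B[2][0] = 6 + 0 = 6) = -2 (attained at k = 0)
  C[0][1] = min over k of (A[0][0] + B[0][1] = -1 + -4 = -5, A[0][1] + B[1][1] = 5 + 9 = 14, A[0][2] + B[2][1] = 6 + 0 = 6) = -5 (attained at k = 0)
  C[0][2] = min over k of (A[0][0] + B[0][2] = -1 + 3 = 2, A[0][1] + B[1][2] = 5 + -4 = 1, A[0][2] + B[2][2] = 6 + 5 = 11) = 1 (attained at k = 1)
  C[1][0] = min over k of (A[1][0] + B[0][0] = -1 + -1 = -2, A[1][1] + B[1][0] = 6 + 0 = 6, A[1][2] + B[2][0] = -3 + 0 = -3) = -3 (attained at k = 2)
  C[1][1] = min over k of (A[1][0] + B[0][1] = -1 + -4 = -5, A[1][1] + B[1][1] = 6 + 9 = 15, A[1][2] + B[2][1] = -3 + 0 = -3) = -5 (attained at k = 0)
  C[1][2] = min over k of (A[1][0] + B[0][2] = -1 + 3 = 2, A[1][1] + B[1][2] = 6 + -4 = 2, A[1][2] + B[2][2] = -3 + 5 = 2) = 2 (attained at k = 0)
  C[2][0] = min over k of (A[2][0] + B[0][0] = 1 + -1 = 0, A[2][1] + B[1][0] = 6 + 0 = 6, A[2][2] + B[2][0] = -2 + 0 = -2) = -2 (attained at k = 2)
  C[2][1] = min over k of (A[2][0] + B[0][1] = 1 + -4 = -3, A[2][1] + B[1][1] = 6 + 9 = 15, A[2][2] + B[2][1] = -2 + 0 = -2) = -3 (attained at k = 0)
  C[2][2] = min over k of (A[2][0] + B[0][2] = 1 + 3 = 4, A[2][1] + B[1][2] = 6 + -4 = 2, A[2][2] + B[2][2] = -2 + 5 = 3) = 2 (attained at k = 1)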